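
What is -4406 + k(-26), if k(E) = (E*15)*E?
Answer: 5734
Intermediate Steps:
k(E) = 15*E² (k(E) = (15*E)*E = 15*E²)
-4406 + k(-26) = -4406 + 15*(-26)² = -4406 + 15*676 = -4406 + 10140 = 5734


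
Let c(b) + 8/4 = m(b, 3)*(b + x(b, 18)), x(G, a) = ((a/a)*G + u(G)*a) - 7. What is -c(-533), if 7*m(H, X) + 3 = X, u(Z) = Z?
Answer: 2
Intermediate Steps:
m(H, X) = -3/7 + X/7
x(G, a) = -7 + G + G*a (x(G, a) = ((a/a)*G + G*a) - 7 = (1*G + G*a) - 7 = (G + G*a) - 7 = -7 + G + G*a)
c(b) = -2 (c(b) = -2 + (-3/7 + (⅐)*3)*(b + (-7 + b + b*18)) = -2 + (-3/7 + 3/7)*(b + (-7 + b + 18*b)) = -2 + 0*(b + (-7 + 19*b)) = -2 + 0*(-7 + 20*b) = -2 + 0 = -2)
-c(-533) = -1*(-2) = 2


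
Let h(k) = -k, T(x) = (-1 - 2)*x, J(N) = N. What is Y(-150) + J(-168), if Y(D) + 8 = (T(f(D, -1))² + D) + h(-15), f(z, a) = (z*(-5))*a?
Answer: 5062189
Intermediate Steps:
f(z, a) = -5*a*z (f(z, a) = (-5*z)*a = -5*a*z)
T(x) = -3*x
Y(D) = 7 + D + 225*D² (Y(D) = -8 + (((-(-15)*(-1)*D)² + D) - 1*(-15)) = -8 + (((-15*D)² + D) + 15) = -8 + ((225*D² + D) + 15) = -8 + ((D + 225*D²) + 15) = -8 + (15 + D + 225*D²) = 7 + D + 225*D²)
Y(-150) + J(-168) = (7 - 150 + 225*(-150)²) - 168 = (7 - 150 + 225*22500) - 168 = (7 - 150 + 5062500) - 168 = 5062357 - 168 = 5062189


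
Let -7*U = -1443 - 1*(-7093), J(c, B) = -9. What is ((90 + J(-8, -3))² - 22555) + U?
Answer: -117608/7 ≈ -16801.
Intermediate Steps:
U = -5650/7 (U = -(-1443 - 1*(-7093))/7 = -(-1443 + 7093)/7 = -⅐*5650 = -5650/7 ≈ -807.14)
((90 + J(-8, -3))² - 22555) + U = ((90 - 9)² - 22555) - 5650/7 = (81² - 22555) - 5650/7 = (6561 - 22555) - 5650/7 = -15994 - 5650/7 = -117608/7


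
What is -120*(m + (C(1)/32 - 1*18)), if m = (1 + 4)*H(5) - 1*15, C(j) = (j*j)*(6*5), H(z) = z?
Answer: 1695/2 ≈ 847.50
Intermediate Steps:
C(j) = 30*j**2 (C(j) = j**2*30 = 30*j**2)
m = 10 (m = (1 + 4)*5 - 1*15 = 5*5 - 15 = 25 - 15 = 10)
-120*(m + (C(1)/32 - 1*18)) = -120*(10 + ((30*1**2)/32 - 1*18)) = -120*(10 + ((30*1)*(1/32) - 18)) = -120*(10 + (30*(1/32) - 18)) = -120*(10 + (15/16 - 18)) = -120*(10 - 273/16) = -120*(-113/16) = 1695/2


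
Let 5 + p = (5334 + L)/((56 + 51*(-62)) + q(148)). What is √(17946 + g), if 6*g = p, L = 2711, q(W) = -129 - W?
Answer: √205372315514/3383 ≈ 133.96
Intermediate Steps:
p = -24960/3383 (p = -5 + (5334 + 2711)/((56 + 51*(-62)) + (-129 - 1*148)) = -5 + 8045/((56 - 3162) + (-129 - 148)) = -5 + 8045/(-3106 - 277) = -5 + 8045/(-3383) = -5 + 8045*(-1/3383) = -5 - 8045/3383 = -24960/3383 ≈ -7.3781)
g = -4160/3383 (g = (⅙)*(-24960/3383) = -4160/3383 ≈ -1.2297)
√(17946 + g) = √(17946 - 4160/3383) = √(60707158/3383) = √205372315514/3383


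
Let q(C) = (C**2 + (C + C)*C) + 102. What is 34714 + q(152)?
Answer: 104128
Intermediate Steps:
q(C) = 102 + 3*C**2 (q(C) = (C**2 + (2*C)*C) + 102 = (C**2 + 2*C**2) + 102 = 3*C**2 + 102 = 102 + 3*C**2)
34714 + q(152) = 34714 + (102 + 3*152**2) = 34714 + (102 + 3*23104) = 34714 + (102 + 69312) = 34714 + 69414 = 104128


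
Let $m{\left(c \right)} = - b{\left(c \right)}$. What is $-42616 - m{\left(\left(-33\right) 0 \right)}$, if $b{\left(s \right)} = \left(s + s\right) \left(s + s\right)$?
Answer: $-42616$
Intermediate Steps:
$b{\left(s \right)} = 4 s^{2}$ ($b{\left(s \right)} = 2 s 2 s = 4 s^{2}$)
$m{\left(c \right)} = - 4 c^{2}$
$-42616 - m{\left(\left(-33\right) 0 \right)} = -42616 - - 4 \left(\left(-33\right) 0\right)^{2} = -42616 - - 4 \cdot 0^{2} = -42616 - \left(-4\right) 0 = -42616 - 0 = -42616 + 0 = -42616$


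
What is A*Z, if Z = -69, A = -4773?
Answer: 329337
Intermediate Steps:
A*Z = -4773*(-69) = 329337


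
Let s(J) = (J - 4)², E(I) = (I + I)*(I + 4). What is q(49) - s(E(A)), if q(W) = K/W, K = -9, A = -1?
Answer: -4909/49 ≈ -100.18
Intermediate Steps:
E(I) = 2*I*(4 + I) (E(I) = (2*I)*(4 + I) = 2*I*(4 + I))
q(W) = -9/W
s(J) = (-4 + J)²
q(49) - s(E(A)) = -9/49 - (-4 + 2*(-1)*(4 - 1))² = -9*1/49 - (-4 + 2*(-1)*3)² = -9/49 - (-4 - 6)² = -9/49 - 1*(-10)² = -9/49 - 1*100 = -9/49 - 100 = -4909/49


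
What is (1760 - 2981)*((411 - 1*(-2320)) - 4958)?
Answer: 2719167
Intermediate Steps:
(1760 - 2981)*((411 - 1*(-2320)) - 4958) = -1221*((411 + 2320) - 4958) = -1221*(2731 - 4958) = -1221*(-2227) = 2719167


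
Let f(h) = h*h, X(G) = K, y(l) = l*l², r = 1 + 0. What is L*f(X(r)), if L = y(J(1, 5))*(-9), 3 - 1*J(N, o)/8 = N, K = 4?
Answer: -589824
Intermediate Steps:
r = 1
J(N, o) = 24 - 8*N
y(l) = l³
X(G) = 4
f(h) = h²
L = -36864 (L = (24 - 8*1)³*(-9) = (24 - 8)³*(-9) = 16³*(-9) = 4096*(-9) = -36864)
L*f(X(r)) = -36864*4² = -36864*16 = -589824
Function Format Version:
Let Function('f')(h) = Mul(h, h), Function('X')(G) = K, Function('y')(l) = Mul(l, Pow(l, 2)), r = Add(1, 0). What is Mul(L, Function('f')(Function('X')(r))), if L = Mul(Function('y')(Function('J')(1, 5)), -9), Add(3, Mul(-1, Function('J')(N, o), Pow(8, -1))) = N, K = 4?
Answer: -589824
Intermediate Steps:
r = 1
Function('J')(N, o) = Add(24, Mul(-8, N))
Function('y')(l) = Pow(l, 3)
Function('X')(G) = 4
Function('f')(h) = Pow(h, 2)
L = -36864 (L = Mul(Pow(Add(24, Mul(-8, 1)), 3), -9) = Mul(Pow(Add(24, -8), 3), -9) = Mul(Pow(16, 3), -9) = Mul(4096, -9) = -36864)
Mul(L, Function('f')(Function('X')(r))) = Mul(-36864, Pow(4, 2)) = Mul(-36864, 16) = -589824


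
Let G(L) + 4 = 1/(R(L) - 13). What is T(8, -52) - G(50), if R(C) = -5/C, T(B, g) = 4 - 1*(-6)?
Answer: 1844/131 ≈ 14.076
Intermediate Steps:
T(B, g) = 10 (T(B, g) = 4 + 6 = 10)
G(L) = -4 + 1/(-13 - 5/L) (G(L) = -4 + 1/(-5/L - 13) = -4 + 1/(-13 - 5/L))
T(8, -52) - G(50) = 10 - (-20 - 53*50)/(5 + 13*50) = 10 - (-20 - 2650)/(5 + 650) = 10 - (-2670)/655 = 10 - 1*(-534/131) = 10 + 534/131 = 1844/131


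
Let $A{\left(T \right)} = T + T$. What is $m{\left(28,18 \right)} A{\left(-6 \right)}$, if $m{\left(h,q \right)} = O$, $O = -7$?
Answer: $84$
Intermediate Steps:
$A{\left(T \right)} = 2 T$
$m{\left(h,q \right)} = -7$
$m{\left(28,18 \right)} A{\left(-6 \right)} = - 7 \cdot 2 \left(-6\right) = \left(-7\right) \left(-12\right) = 84$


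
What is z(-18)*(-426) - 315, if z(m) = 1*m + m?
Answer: 15021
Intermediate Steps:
z(m) = 2*m (z(m) = m + m = 2*m)
z(-18)*(-426) - 315 = (2*(-18))*(-426) - 315 = -36*(-426) - 315 = 15336 - 315 = 15021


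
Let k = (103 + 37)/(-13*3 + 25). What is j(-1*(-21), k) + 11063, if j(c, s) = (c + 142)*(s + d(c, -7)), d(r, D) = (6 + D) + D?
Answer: 8129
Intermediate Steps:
d(r, D) = 6 + 2*D
k = -10 (k = 140/(-39 + 25) = 140/(-14) = 140*(-1/14) = -10)
j(c, s) = (-8 + s)*(142 + c) (j(c, s) = (c + 142)*(s + (6 + 2*(-7))) = (142 + c)*(s + (6 - 14)) = (142 + c)*(s - 8) = (142 + c)*(-8 + s) = (-8 + s)*(142 + c))
j(-1*(-21), k) + 11063 = (-1136 - (-8)*(-21) + 142*(-10) - 1*(-21)*(-10)) + 11063 = (-1136 - 8*21 - 1420 + 21*(-10)) + 11063 = (-1136 - 168 - 1420 - 210) + 11063 = -2934 + 11063 = 8129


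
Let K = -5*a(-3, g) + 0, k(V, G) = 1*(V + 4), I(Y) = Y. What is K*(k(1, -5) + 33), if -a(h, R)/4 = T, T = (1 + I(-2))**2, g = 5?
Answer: 760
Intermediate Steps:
T = 1 (T = (1 - 2)**2 = (-1)**2 = 1)
a(h, R) = -4 (a(h, R) = -4*1 = -4)
k(V, G) = 4 + V (k(V, G) = 1*(4 + V) = 4 + V)
K = 20 (K = -5*(-4) + 0 = 20 + 0 = 20)
K*(k(1, -5) + 33) = 20*((4 + 1) + 33) = 20*(5 + 33) = 20*38 = 760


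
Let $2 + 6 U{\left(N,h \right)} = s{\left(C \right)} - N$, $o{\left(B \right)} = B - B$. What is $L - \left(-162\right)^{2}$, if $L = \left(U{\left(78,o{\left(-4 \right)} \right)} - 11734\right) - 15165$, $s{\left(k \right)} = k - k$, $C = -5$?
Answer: $- \frac{159469}{3} \approx -53156.0$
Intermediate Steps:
$s{\left(k \right)} = 0$
$o{\left(B \right)} = 0$
$U{\left(N,h \right)} = - \frac{1}{3} - \frac{N}{6}$ ($U{\left(N,h \right)} = - \frac{1}{3} + \frac{0 - N}{6} = - \frac{1}{3} + \frac{\left(-1\right) N}{6} = - \frac{1}{3} - \frac{N}{6}$)
$L = - \frac{80737}{3}$ ($L = \left(\left(- \frac{1}{3} - 13\right) - 11734\right) - 15165 = \left(- \frac{40}{3} - 11734\right) - 15165 = - \frac{35242}{3} - 15165 = - \frac{80737}{3} \approx -26912.0$)
$L - \left(-162\right)^{2} = - \frac{80737}{3} - \left(-162\right)^{2} = - \frac{80737}{3} - 26244 = - \frac{159469}{3}$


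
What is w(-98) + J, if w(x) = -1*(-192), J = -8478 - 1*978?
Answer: -9264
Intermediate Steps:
J = -9456 (J = -8478 - 978 = -9456)
w(x) = 192
w(-98) + J = 192 - 9456 = -9264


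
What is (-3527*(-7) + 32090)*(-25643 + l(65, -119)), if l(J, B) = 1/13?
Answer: -18927733882/13 ≈ -1.4560e+9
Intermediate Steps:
l(J, B) = 1/13
(-3527*(-7) + 32090)*(-25643 + l(65, -119)) = (-3527*(-7) + 32090)*(-25643 + 1/13) = (24689 + 32090)*(-333358/13) = 56779*(-333358/13) = -18927733882/13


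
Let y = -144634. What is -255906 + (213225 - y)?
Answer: 101953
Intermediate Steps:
-255906 + (213225 - y) = -255906 + (213225 - 1*(-144634)) = -255906 + (213225 + 144634) = -255906 + 357859 = 101953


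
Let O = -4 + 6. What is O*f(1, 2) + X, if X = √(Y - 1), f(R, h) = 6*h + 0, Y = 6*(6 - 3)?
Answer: 24 + √17 ≈ 28.123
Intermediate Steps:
Y = 18 (Y = 6*3 = 18)
f(R, h) = 6*h
O = 2
X = √17 (X = √(18 - 1) = √17 ≈ 4.1231)
O*f(1, 2) + X = 2*(6*2) + √17 = 2*12 + √17 = 24 + √17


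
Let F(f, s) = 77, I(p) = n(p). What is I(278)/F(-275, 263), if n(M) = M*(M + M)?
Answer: 154568/77 ≈ 2007.4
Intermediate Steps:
n(M) = 2*M**2 (n(M) = M*(2*M) = 2*M**2)
I(p) = 2*p**2
I(278)/F(-275, 263) = (2*278**2)/77 = (2*77284)*(1/77) = 154568*(1/77) = 154568/77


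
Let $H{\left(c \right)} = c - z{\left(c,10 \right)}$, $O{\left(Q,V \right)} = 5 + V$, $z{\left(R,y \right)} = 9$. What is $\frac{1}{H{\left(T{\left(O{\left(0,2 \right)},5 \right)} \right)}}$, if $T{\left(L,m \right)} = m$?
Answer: $- \frac{1}{4} \approx -0.25$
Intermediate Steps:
$H{\left(c \right)} = -9 + c$ ($H{\left(c \right)} = c - 9 = -9 + c$)
$\frac{1}{H{\left(T{\left(O{\left(0,2 \right)},5 \right)} \right)}} = \frac{1}{-9 + 5} = \frac{1}{-4} = - \frac{1}{4}$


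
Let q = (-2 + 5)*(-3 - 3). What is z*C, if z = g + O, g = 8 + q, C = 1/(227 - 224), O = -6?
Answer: -16/3 ≈ -5.3333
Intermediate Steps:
q = -18 (q = 3*(-6) = -18)
C = ⅓ (C = 1/3 = ⅓ ≈ 0.33333)
g = -10 (g = 8 - 18 = -10)
z = -16 (z = -10 - 6 = -16)
z*C = -16*⅓ = -16/3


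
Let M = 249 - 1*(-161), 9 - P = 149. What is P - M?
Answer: -550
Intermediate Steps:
P = -140 (P = 9 - 1*149 = 9 - 149 = -140)
M = 410 (M = 249 + 161 = 410)
P - M = -140 - 1*410 = -140 - 410 = -550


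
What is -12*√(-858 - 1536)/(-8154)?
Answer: 2*I*√266/453 ≈ 0.072007*I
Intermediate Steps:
-12*√(-858 - 1536)/(-8154) = -12*√(-2394)*(-1)/8154 = -12*3*I*√266*(-1)/8154 = -(-2)*I*√266/453 = 2*I*√266/453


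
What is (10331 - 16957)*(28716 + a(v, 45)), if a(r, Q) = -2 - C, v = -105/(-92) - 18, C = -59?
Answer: -190649898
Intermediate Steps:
v = -1551/92 (v = -105*(-1/92) - 18 = 105/92 - 18 = -1551/92 ≈ -16.859)
a(r, Q) = 57 (a(r, Q) = -2 - 1*(-59) = -2 + 59 = 57)
(10331 - 16957)*(28716 + a(v, 45)) = (10331 - 16957)*(28716 + 57) = -6626*28773 = -190649898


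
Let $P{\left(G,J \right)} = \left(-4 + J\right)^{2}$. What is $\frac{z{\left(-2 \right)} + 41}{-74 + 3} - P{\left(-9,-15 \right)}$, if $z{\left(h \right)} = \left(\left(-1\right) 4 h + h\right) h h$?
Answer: $- \frac{25696}{71} \approx -361.92$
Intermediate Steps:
$z{\left(h \right)} = - 3 h^{3}$ ($z{\left(h \right)} = \left(- 4 h + h\right) h h = - 3 h h h = - 3 h^{2} h = - 3 h^{3}$)
$\frac{z{\left(-2 \right)} + 41}{-74 + 3} - P{\left(-9,-15 \right)} = \frac{- 3 \left(-2\right)^{3} + 41}{-74 + 3} - \left(-4 - 15\right)^{2} = \frac{\left(-3\right) \left(-8\right) + 41}{-71} - \left(-19\right)^{2} = \left(24 + 41\right) \left(- \frac{1}{71}\right) - 361 = 65 \left(- \frac{1}{71}\right) - 361 = - \frac{65}{71} - 361 = - \frac{25696}{71}$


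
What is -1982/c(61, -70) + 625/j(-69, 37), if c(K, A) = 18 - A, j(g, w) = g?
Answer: -95879/3036 ≈ -31.581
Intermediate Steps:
-1982/c(61, -70) + 625/j(-69, 37) = -1982/(18 - 1*(-70)) + 625/(-69) = -1982/(18 + 70) + 625*(-1/69) = -1982/88 - 625/69 = -1982*1/88 - 625/69 = -991/44 - 625/69 = -95879/3036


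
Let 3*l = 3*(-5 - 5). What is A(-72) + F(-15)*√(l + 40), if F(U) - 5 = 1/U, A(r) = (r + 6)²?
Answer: 4356 + 74*√30/15 ≈ 4383.0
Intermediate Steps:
A(r) = (6 + r)²
F(U) = 5 + 1/U
l = -10 (l = (3*(-5 - 5))/3 = (3*(-10))/3 = (⅓)*(-30) = -10)
A(-72) + F(-15)*√(l + 40) = (6 - 72)² + (5 + 1/(-15))*√(-10 + 40) = (-66)² + (5 - 1/15)*√30 = 4356 + 74*√30/15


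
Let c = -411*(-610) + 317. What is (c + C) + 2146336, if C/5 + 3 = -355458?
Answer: 620058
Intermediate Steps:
C = -1777305 (C = -15 + 5*(-355458) = -15 - 1777290 = -1777305)
c = 251027 (c = 250710 + 317 = 251027)
(c + C) + 2146336 = (251027 - 1777305) + 2146336 = -1526278 + 2146336 = 620058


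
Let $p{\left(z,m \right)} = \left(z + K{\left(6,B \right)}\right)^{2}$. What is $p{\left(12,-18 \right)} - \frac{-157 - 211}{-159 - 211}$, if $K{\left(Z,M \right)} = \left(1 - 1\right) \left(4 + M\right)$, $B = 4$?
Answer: $\frac{26456}{185} \approx 143.01$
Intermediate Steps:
$K{\left(Z,M \right)} = 0$ ($K{\left(Z,M \right)} = 0 \left(4 + M\right) = 0$)
$p{\left(z,m \right)} = z^{2}$ ($p{\left(z,m \right)} = \left(z + 0\right)^{2} = z^{2}$)
$p{\left(12,-18 \right)} - \frac{-157 - 211}{-159 - 211} = 12^{2} - \frac{-157 - 211}{-159 - 211} = 144 - - \frac{368}{-370} = 144 - \left(-368\right) \left(- \frac{1}{370}\right) = 144 - \frac{184}{185} = \frac{26456}{185}$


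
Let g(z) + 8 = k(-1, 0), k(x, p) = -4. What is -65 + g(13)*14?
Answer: -233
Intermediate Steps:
g(z) = -12 (g(z) = -8 - 4 = -12)
-65 + g(13)*14 = -65 - 12*14 = -65 - 168 = -233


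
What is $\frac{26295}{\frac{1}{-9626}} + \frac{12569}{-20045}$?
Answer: $- \frac{5073703617719}{20045} \approx -2.5312 \cdot 10^{8}$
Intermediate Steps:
$\frac{26295}{\frac{1}{-9626}} + \frac{12569}{-20045} = \frac{26295}{- \frac{1}{9626}} + 12569 \left(- \frac{1}{20045}\right) = 26295 \left(-9626\right) - \frac{12569}{20045} = -253115670 - \frac{12569}{20045} = - \frac{5073703617719}{20045}$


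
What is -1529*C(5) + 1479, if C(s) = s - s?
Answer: 1479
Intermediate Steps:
C(s) = 0
-1529*C(5) + 1479 = -1529*0 + 1479 = 0 + 1479 = 1479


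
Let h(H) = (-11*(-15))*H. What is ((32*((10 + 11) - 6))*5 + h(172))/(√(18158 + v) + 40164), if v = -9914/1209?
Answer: 373655933820/487568163539 - 169290*√54812433/487568163539 ≈ 0.76380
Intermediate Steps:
h(H) = 165*H
v = -9914/1209 (v = -9914*1/1209 = -9914/1209 ≈ -8.2002)
((32*((10 + 11) - 6))*5 + h(172))/(√(18158 + v) + 40164) = ((32*((10 + 11) - 6))*5 + 165*172)/(√(18158 - 9914/1209) + 40164) = ((32*(21 - 6))*5 + 28380)/(√(21943108/1209) + 40164) = ((32*15)*5 + 28380)/(22*√54812433/1209 + 40164) = (480*5 + 28380)/(40164 + 22*√54812433/1209) = (2400 + 28380)/(40164 + 22*√54812433/1209) = 30780/(40164 + 22*√54812433/1209)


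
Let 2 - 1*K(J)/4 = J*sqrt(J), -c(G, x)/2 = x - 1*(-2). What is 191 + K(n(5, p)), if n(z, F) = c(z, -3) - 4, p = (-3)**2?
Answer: 199 + 8*I*sqrt(2) ≈ 199.0 + 11.314*I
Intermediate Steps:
c(G, x) = -4 - 2*x (c(G, x) = -2*(x - 1*(-2)) = -2*(x + 2) = -2*(2 + x) = -4 - 2*x)
p = 9
n(z, F) = -2 (n(z, F) = (-4 - 2*(-3)) - 4 = (-4 + 6) - 4 = 2 - 4 = -2)
K(J) = 8 - 4*J**(3/2) (K(J) = 8 - 4*J*sqrt(J) = 8 - 4*J**(3/2))
191 + K(n(5, p)) = 191 + (8 - (-8)*I*sqrt(2)) = 191 + (8 + 8*I*sqrt(2)) = 199 + 8*I*sqrt(2)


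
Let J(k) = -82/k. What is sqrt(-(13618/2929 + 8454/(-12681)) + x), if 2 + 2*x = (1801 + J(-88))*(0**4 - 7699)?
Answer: I*sqrt(1036882621809029226)/386628 ≈ 2633.7*I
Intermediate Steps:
x = -610415303/88 (x = -1 + ((1801 - 82/(-88))*(0**4 - 7699))/2 = -1 + ((1801 - 82*(-1/88))*(0 - 7699))/2 = -1 + ((1801 + 41/44)*(-7699))/2 = -1 + ((79285/44)*(-7699))/2 = -1 + (1/2)*(-610415215/44) = -1 - 610415215/88 = -610415303/88 ≈ -6.9365e+6)
sqrt(-(13618/2929 + 8454/(-12681)) + x) = sqrt(-(13618/2929 + 8454/(-12681)) - 610415303/88) = sqrt(-(13618*(1/2929) + 8454*(-1/12681)) - 610415303/88) = sqrt(-(13618/2929 - 2/3) - 610415303/88) = sqrt(-1*34996/8787 - 610415303/88) = sqrt(-34996/8787 - 610415303/88) = sqrt(-5363722347109/773256) = I*sqrt(1036882621809029226)/386628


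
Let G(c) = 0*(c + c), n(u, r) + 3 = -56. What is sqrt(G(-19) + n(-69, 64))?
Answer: I*sqrt(59) ≈ 7.6811*I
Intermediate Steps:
n(u, r) = -59 (n(u, r) = -3 - 56 = -59)
G(c) = 0 (G(c) = 0*(2*c) = 0)
sqrt(G(-19) + n(-69, 64)) = sqrt(0 - 59) = sqrt(-59) = I*sqrt(59)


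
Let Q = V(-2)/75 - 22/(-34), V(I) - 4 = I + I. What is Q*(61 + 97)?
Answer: 1738/17 ≈ 102.24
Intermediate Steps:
V(I) = 4 + 2*I (V(I) = 4 + (I + I) = 4 + 2*I)
Q = 11/17 (Q = (4 + 2*(-2))/75 - 22/(-34) = (4 - 4)*(1/75) - 22*(-1/34) = 0*(1/75) + 11/17 = 0 + 11/17 = 11/17 ≈ 0.64706)
Q*(61 + 97) = 11*(61 + 97)/17 = (11/17)*158 = 1738/17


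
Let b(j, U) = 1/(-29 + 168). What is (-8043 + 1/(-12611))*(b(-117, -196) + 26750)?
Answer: -377143217730774/1752929 ≈ -2.1515e+8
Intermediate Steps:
b(j, U) = 1/139
(-8043 + 1/(-12611))*(b(-117, -196) + 26750) = (-8043 + 1/(-12611))*(1/139 + 26750) = (-8043 - 1/12611)*(3718251/139) = -101430274/12611*3718251/139 = -377143217730774/1752929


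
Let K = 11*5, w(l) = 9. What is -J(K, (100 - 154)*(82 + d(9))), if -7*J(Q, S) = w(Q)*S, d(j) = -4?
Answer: -37908/7 ≈ -5415.4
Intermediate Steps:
K = 55
J(Q, S) = -9*S/7
-J(K, (100 - 154)*(82 + d(9))) = -(-9)*(100 - 154)*(82 - 4)/7 = -(-9)*(-54*78)/7 = -(-9)*(-4212)/7 = -1*37908/7 = -37908/7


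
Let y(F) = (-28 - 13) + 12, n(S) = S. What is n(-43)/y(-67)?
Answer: 43/29 ≈ 1.4828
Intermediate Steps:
y(F) = -29 (y(F) = -41 + 12 = -29)
n(-43)/y(-67) = -43/(-29) = -43*(-1/29) = 43/29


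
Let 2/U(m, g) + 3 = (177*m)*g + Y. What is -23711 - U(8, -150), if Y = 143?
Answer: -2516448429/106130 ≈ -23711.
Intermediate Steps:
U(m, g) = 2/(140 + 177*g*m) (U(m, g) = 2/(-3 + ((177*m)*g + 143)) = 2/(-3 + (177*g*m + 143)) = 2/(-3 + (143 + 177*g*m)) = 2/(140 + 177*g*m))
-23711 - U(8, -150) = -23711 - 2/(140 + 177*(-150)*8) = -23711 - 2/(140 - 212400) = -23711 - 2/(-212260) = -23711 - 2*(-1)/212260 = -23711 - 1*(-1/106130) = -23711 + 1/106130 = -2516448429/106130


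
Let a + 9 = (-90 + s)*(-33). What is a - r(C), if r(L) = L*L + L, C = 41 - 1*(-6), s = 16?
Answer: 177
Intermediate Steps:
C = 47 (C = 41 + 6 = 47)
r(L) = L + L**2 (r(L) = L**2 + L = L + L**2)
a = 2433 (a = -9 + (-90 + 16)*(-33) = -9 - 74*(-33) = -9 + 2442 = 2433)
a - r(C) = 2433 - 47*(1 + 47) = 2433 - 47*48 = 2433 - 1*2256 = 2433 - 2256 = 177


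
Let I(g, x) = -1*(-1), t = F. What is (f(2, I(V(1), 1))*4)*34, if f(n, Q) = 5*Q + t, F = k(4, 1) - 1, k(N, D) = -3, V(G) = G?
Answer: 136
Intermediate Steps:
F = -4 (F = -3 - 1 = -4)
t = -4
I(g, x) = 1
f(n, Q) = -4 + 5*Q (f(n, Q) = 5*Q - 4 = -4 + 5*Q)
(f(2, I(V(1), 1))*4)*34 = ((-4 + 5*1)*4)*34 = ((-4 + 5)*4)*34 = (1*4)*34 = 4*34 = 136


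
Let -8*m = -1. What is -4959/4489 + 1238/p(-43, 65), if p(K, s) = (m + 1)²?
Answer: 355270769/363609 ≈ 977.07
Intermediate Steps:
m = ⅛ (m = -⅛*(-1) = ⅛ ≈ 0.12500)
p(K, s) = 81/64 (p(K, s) = (⅛ + 1)² = (9/8)² = 81/64)
-4959/4489 + 1238/p(-43, 65) = -4959/4489 + 1238/(81/64) = -4959*1/4489 + 1238*(64/81) = -4959/4489 + 79232/81 = 355270769/363609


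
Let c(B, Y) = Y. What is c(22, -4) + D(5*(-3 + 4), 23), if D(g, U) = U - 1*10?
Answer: 9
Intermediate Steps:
D(g, U) = -10 + U (D(g, U) = U - 10 = -10 + U)
c(22, -4) + D(5*(-3 + 4), 23) = -4 + (-10 + 23) = -4 + 13 = 9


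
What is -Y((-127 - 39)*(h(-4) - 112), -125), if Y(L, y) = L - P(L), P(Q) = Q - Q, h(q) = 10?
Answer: -16932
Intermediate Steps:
P(Q) = 0
Y(L, y) = L (Y(L, y) = L - 1*0 = L + 0 = L)
-Y((-127 - 39)*(h(-4) - 112), -125) = -(-127 - 39)*(10 - 112) = -(-166)*(-102) = -1*16932 = -16932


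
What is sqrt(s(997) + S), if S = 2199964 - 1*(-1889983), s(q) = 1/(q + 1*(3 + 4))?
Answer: sqrt(1030683004039)/502 ≈ 2022.4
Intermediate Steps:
s(q) = 1/(7 + q) (s(q) = 1/(q + 1*7) = 1/(q + 7) = 1/(7 + q))
S = 4089947 (S = 2199964 + 1889983 = 4089947)
sqrt(s(997) + S) = sqrt(1/(7 + 997) + 4089947) = sqrt(1/1004 + 4089947) = sqrt(4106306789/1004) = sqrt(1030683004039)/502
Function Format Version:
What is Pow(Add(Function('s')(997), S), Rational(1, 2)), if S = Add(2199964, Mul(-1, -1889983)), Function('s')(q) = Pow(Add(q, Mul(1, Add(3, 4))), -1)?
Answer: Mul(Rational(1, 502), Pow(1030683004039, Rational(1, 2))) ≈ 2022.4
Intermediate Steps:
Function('s')(q) = Pow(Add(7, q), -1) (Function('s')(q) = Pow(Add(q, Mul(1, 7)), -1) = Pow(Add(q, 7), -1) = Pow(Add(7, q), -1))
S = 4089947 (S = Add(2199964, 1889983) = 4089947)
Pow(Add(Function('s')(997), S), Rational(1, 2)) = Pow(Add(Pow(Add(7, 997), -1), 4089947), Rational(1, 2)) = Pow(Add(Pow(1004, -1), 4089947), Rational(1, 2)) = Pow(Add(Rational(1, 1004), 4089947), Rational(1, 2)) = Pow(Rational(4106306789, 1004), Rational(1, 2)) = Mul(Rational(1, 502), Pow(1030683004039, Rational(1, 2)))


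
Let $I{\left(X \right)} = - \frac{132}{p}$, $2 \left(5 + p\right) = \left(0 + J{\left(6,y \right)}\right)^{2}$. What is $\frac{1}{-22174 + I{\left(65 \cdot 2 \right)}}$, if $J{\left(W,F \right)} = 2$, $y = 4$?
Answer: $- \frac{1}{22130} \approx -4.5188 \cdot 10^{-5}$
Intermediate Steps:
$p = -3$ ($p = -5 + \frac{\left(0 + 2\right)^{2}}{2} = -5 + \frac{2^{2}}{2} = -5 + \frac{1}{2} \cdot 4 = -5 + 2 = -3$)
$I{\left(X \right)} = 44$ ($I{\left(X \right)} = - \frac{132}{-3} = \left(-132\right) \left(- \frac{1}{3}\right) = 44$)
$\frac{1}{-22174 + I{\left(65 \cdot 2 \right)}} = \frac{1}{-22174 + 44} = \frac{1}{-22130} = - \frac{1}{22130}$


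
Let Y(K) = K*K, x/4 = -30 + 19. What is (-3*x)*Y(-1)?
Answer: 132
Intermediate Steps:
x = -44 (x = 4*(-30 + 19) = 4*(-11) = -44)
Y(K) = K²
(-3*x)*Y(-1) = -3*(-44)*(-1)² = 132*1 = 132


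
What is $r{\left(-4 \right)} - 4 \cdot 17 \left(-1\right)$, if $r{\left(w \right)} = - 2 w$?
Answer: $76$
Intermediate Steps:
$r{\left(-4 \right)} - 4 \cdot 17 \left(-1\right) = \left(-2\right) \left(-4\right) - 4 \cdot 17 \left(-1\right) = 8 - -68 = 8 + 68 = 76$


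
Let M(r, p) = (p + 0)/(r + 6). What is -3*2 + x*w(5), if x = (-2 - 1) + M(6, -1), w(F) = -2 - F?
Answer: 187/12 ≈ 15.583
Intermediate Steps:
M(r, p) = p/(6 + r)
x = -37/12 (x = (-2 - 1) - 1/(6 + 6) = -3 - 1/12 = -37/12 ≈ -3.0833)
-3*2 + x*w(5) = -3*2 - 37*(-2 - 1*5)/12 = -6 - 37*(-2 - 5)/12 = -6 - 37/12*(-7) = -6 + 259/12 = 187/12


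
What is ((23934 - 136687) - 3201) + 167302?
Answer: 51348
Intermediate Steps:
((23934 - 136687) - 3201) + 167302 = (-112753 - 3201) + 167302 = -115954 + 167302 = 51348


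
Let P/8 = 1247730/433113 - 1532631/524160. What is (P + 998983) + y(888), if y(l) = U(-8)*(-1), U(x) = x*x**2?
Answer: 3151469255338633/3153062640 ≈ 9.9950e+5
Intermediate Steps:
U(x) = x**3
y(l) = 512 (y(l) = (-8)**3*(-1) = -512*(-1) = 512)
P = -1088028167/3153062640 (P = 8*(1247730/433113 - 1532631/524160) = 8*(1247730*(1/433113) - 1532631*1/524160) = 8*(415910/144371 - 510877/174720) = 8*(-1088028167/25224501120) = -1088028167/3153062640 ≈ -0.34507)
(P + 998983) + y(888) = (-1088028167/3153062640 + 998983) + 512 = 3149854887266953/3153062640 + 512 = 3151469255338633/3153062640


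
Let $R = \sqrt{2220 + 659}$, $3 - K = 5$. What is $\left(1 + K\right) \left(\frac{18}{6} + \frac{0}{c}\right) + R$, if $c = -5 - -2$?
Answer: $-3 + \sqrt{2879} \approx 50.656$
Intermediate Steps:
$K = -2$ ($K = 3 - 5 = -2$)
$c = -3$ ($c = -5 + 2 = -3$)
$R = \sqrt{2879} \approx 53.656$
$\left(1 + K\right) \left(\frac{18}{6} + \frac{0}{c}\right) + R = \left(1 - 2\right) \left(\frac{18}{6} + \frac{0}{-3}\right) + \sqrt{2879} = - (18 \cdot \frac{1}{6} + 0 \left(- \frac{1}{3}\right)) + \sqrt{2879} = - (3 + 0) + \sqrt{2879} = \left(-1\right) 3 + \sqrt{2879} = -3 + \sqrt{2879}$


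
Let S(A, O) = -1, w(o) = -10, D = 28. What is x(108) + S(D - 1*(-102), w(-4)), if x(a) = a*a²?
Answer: 1259711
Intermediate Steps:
x(a) = a³
x(108) + S(D - 1*(-102), w(-4)) = 108³ - 1 = 1259712 - 1 = 1259711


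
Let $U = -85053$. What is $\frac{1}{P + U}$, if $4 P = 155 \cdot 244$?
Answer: $- \frac{1}{75598} \approx -1.3228 \cdot 10^{-5}$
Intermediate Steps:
$P = 9455$ ($P = \frac{155 \cdot 244}{4} = \frac{1}{4} \cdot 37820 = 9455$)
$\frac{1}{P + U} = \frac{1}{9455 - 85053} = \frac{1}{-75598} = - \frac{1}{75598}$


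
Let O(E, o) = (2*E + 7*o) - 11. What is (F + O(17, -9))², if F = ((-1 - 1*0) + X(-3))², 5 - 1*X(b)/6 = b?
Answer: 4704561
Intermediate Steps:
O(E, o) = -11 + 2*E + 7*o
X(b) = 30 - 6*b
F = 2209 (F = ((-1 - 1*0) + (30 - 6*(-3)))² = ((-1 + 0) + (30 + 18))² = (-1 + 48)² = 47² = 2209)
(F + O(17, -9))² = (2209 + (-11 + 2*17 + 7*(-9)))² = (2209 + (-11 + 34 - 63))² = (2209 - 40)² = 2169² = 4704561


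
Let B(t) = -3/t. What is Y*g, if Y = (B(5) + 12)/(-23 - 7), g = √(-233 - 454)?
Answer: -19*I*√687/50 ≈ -9.9601*I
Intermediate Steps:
g = I*√687 (g = √(-687) = I*√687 ≈ 26.211*I)
Y = -19/50 (Y = (-3/5 + 12)/(-23 - 7) = (-3*⅕ + 12)/(-30) = (-⅗ + 12)*(-1/30) = (57/5)*(-1/30) = -19/50 ≈ -0.38000)
Y*g = -19*I*√687/50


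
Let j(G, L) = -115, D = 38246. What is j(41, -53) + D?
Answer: 38131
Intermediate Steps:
j(41, -53) + D = -115 + 38246 = 38131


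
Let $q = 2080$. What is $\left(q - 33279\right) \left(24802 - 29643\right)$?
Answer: $151034359$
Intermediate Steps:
$\left(q - 33279\right) \left(24802 - 29643\right) = \left(2080 - 33279\right) \left(24802 - 29643\right) = \left(-31199\right) \left(-4841\right) = 151034359$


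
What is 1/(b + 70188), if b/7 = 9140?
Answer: 1/134168 ≈ 7.4533e-6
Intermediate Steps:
b = 63980 (b = 7*9140 = 63980)
1/(b + 70188) = 1/(63980 + 70188) = 1/134168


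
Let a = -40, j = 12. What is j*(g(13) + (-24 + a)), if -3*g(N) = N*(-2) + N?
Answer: -716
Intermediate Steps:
g(N) = N/3 (g(N) = -(N*(-2) + N)/3 = -(-2*N + N)/3 = -(-1)*N/3 = N/3)
j*(g(13) + (-24 + a)) = 12*((⅓)*13 + (-24 - 40)) = 12*(13/3 - 64) = 12*(-179/3) = -716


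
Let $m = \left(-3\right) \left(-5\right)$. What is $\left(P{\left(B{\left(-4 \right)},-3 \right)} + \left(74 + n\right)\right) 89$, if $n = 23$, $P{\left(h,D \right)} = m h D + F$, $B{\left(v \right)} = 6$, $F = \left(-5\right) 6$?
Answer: $-18067$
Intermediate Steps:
$F = -30$
$m = 15$
$P{\left(h,D \right)} = -30 + 15 D h$ ($P{\left(h,D \right)} = 15 h D - 30 = 15 D h - 30 = -30 + 15 D h$)
$\left(P{\left(B{\left(-4 \right)},-3 \right)} + \left(74 + n\right)\right) 89 = \left(\left(-30 + 15 \left(-3\right) 6\right) + \left(74 + 23\right)\right) 89 = \left(\left(-30 - 270\right) + 97\right) 89 = \left(-300 + 97\right) 89 = \left(-203\right) 89 = -18067$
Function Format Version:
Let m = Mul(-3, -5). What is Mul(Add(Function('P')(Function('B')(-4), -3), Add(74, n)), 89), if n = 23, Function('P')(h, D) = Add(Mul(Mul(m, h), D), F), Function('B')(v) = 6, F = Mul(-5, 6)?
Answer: -18067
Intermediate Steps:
F = -30
m = 15
Function('P')(h, D) = Add(-30, Mul(15, D, h)) (Function('P')(h, D) = Add(Mul(Mul(15, h), D), -30) = Add(Mul(15, D, h), -30) = Add(-30, Mul(15, D, h)))
Mul(Add(Function('P')(Function('B')(-4), -3), Add(74, n)), 89) = Mul(Add(Add(-30, Mul(15, -3, 6)), Add(74, 23)), 89) = Mul(Add(Add(-30, -270), 97), 89) = Mul(Add(-300, 97), 89) = Mul(-203, 89) = -18067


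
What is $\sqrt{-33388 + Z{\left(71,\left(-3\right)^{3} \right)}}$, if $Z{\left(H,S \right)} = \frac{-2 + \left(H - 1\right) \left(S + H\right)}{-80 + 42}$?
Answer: $i \sqrt{33469} \approx 182.95 i$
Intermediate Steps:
$Z{\left(H,S \right)} = \frac{1}{19} - \frac{\left(-1 + H\right) \left(H + S\right)}{38}$ ($Z{\left(H,S \right)} = \frac{-2 + \left(-1 + H\right) \left(H + S\right)}{-38} = \left(-2 + \left(-1 + H\right) \left(H + S\right)\right) \left(- \frac{1}{38}\right) = \frac{1}{19} - \frac{\left(-1 + H\right) \left(H + S\right)}{38}$)
$\sqrt{-33388 + Z{\left(71,\left(-3\right)^{3} \right)}} = \sqrt{-33388 + \left(\frac{1}{19} - \frac{71^{2}}{38} + \frac{1}{38} \cdot 71 + \frac{\left(-3\right)^{3}}{38} - \frac{71 \left(-3\right)^{3}}{38}\right)} = \sqrt{-33388 + \left(\frac{1}{19} - \frac{5041}{38} + \frac{71}{38} + \frac{1}{38} \left(-27\right) - \frac{71}{38} \left(-27\right)\right)} = \sqrt{-33388 + \left(\frac{1}{19} - \frac{5041}{38} + \frac{71}{38} - \frac{27}{38} + \frac{1917}{38}\right)} = \sqrt{-33388 - 81} = \sqrt{-33469} = i \sqrt{33469}$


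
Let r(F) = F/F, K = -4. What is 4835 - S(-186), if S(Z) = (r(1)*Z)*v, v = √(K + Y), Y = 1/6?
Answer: 4835 + 31*I*√138 ≈ 4835.0 + 364.17*I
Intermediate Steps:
Y = ⅙ ≈ 0.16667
v = I*√138/6 (v = √(-4 + ⅙) = √(-23/6) = I*√138/6 ≈ 1.9579*I)
r(F) = 1
S(Z) = I*Z*√138/6 (S(Z) = (1*Z)*(I*√138/6) = Z*(I*√138/6) = I*Z*√138/6)
4835 - S(-186) = 4835 - I*(-186)*√138/6 = 4835 - (-31)*I*√138 = 4835 + 31*I*√138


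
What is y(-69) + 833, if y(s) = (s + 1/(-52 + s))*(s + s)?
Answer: 1253093/121 ≈ 10356.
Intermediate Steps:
y(s) = 2*s*(s + 1/(-52 + s)) (y(s) = (s + 1/(-52 + s))*(2*s) = 2*s*(s + 1/(-52 + s)))
y(-69) + 833 = 2*(-69)*(1 + (-69)² - 52*(-69))/(-52 - 69) + 833 = 2*(-69)*(1 + 4761 + 3588)/(-121) + 833 = 2*(-69)*(-1/121)*8350 + 833 = 1152300/121 + 833 = 1253093/121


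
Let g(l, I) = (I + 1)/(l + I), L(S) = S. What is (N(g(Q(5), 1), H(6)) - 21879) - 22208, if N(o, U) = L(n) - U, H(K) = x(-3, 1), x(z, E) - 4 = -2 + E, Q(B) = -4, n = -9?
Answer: -44099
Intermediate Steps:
x(z, E) = 2 + E (x(z, E) = 4 + (-2 + E) = 2 + E)
H(K) = 3 (H(K) = 2 + 1 = 3)
g(l, I) = (1 + I)/(I + l)
N(o, U) = -9 - U
(N(g(Q(5), 1), H(6)) - 21879) - 22208 = ((-9 - 1*3) - 21879) - 22208 = ((-9 - 3) - 21879) - 22208 = (-12 - 21879) - 22208 = -21891 - 22208 = -44099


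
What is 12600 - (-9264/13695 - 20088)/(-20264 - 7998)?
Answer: 62519625892/4962155 ≈ 12599.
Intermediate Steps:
12600 - (-9264/13695 - 20088)/(-20264 - 7998) = 12600 - (-9264*1/13695 - 20088)/(-28262) = 12600 - (-3088/4565 - 20088)*(-1)/28262 = 12600 - (-91704808)*(-1)/(4565*28262) = 12600 - 1*3527108/4962155 = 12600 - 3527108/4962155 = 62519625892/4962155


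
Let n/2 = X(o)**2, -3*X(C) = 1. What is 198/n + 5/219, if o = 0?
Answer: 195134/219 ≈ 891.02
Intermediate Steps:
X(C) = -1/3 (X(C) = -1/3*1 = -1/3)
n = 2/9 (n = 2*(-1/3)**2 = 2*(1/9) = 2/9 ≈ 0.22222)
198/n + 5/219 = 198/(2/9) + 5/219 = 198*(9/2) + 5*(1/219) = 891 + 5/219 = 195134/219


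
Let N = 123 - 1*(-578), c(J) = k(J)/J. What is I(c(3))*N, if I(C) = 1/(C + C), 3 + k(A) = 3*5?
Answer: 701/8 ≈ 87.625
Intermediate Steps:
k(A) = 12 (k(A) = -3 + 3*5 = -3 + 15 = 12)
c(J) = 12/J
I(C) = 1/(2*C)
N = 701 (N = 123 + 578 = 701)
I(c(3))*N = (1/(2*((12/3))))*701 = (1/(2*((12*(⅓)))))*701 = ((½)/4)*701 = ((½)*(¼))*701 = (⅛)*701 = 701/8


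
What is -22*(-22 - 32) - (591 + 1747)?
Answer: -1150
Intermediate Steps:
-22*(-22 - 32) - (591 + 1747) = -22*(-54) - 1*2338 = 1188 - 2338 = -1150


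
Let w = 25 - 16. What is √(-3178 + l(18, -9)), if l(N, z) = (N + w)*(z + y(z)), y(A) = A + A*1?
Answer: I*√3907 ≈ 62.506*I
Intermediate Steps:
w = 9
y(A) = 2*A (y(A) = A + A = 2*A)
l(N, z) = 3*z*(9 + N) (l(N, z) = (N + 9)*(z + 2*z) = (9 + N)*(3*z) = 3*z*(9 + N))
√(-3178 + l(18, -9)) = √(-3178 + 3*(-9)*(9 + 18)) = √(-3178 + 3*(-9)*27) = √(-3178 - 729) = √(-3907) = I*√3907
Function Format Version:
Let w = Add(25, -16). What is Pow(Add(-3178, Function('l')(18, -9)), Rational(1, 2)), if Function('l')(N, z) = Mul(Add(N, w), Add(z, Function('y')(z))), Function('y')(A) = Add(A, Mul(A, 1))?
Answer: Mul(I, Pow(3907, Rational(1, 2))) ≈ Mul(62.506, I)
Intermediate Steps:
w = 9
Function('y')(A) = Mul(2, A) (Function('y')(A) = Add(A, A) = Mul(2, A))
Function('l')(N, z) = Mul(3, z, Add(9, N)) (Function('l')(N, z) = Mul(Add(N, 9), Add(z, Mul(2, z))) = Mul(Add(9, N), Mul(3, z)) = Mul(3, z, Add(9, N)))
Pow(Add(-3178, Function('l')(18, -9)), Rational(1, 2)) = Pow(Add(-3178, Mul(3, -9, Add(9, 18))), Rational(1, 2)) = Pow(Add(-3178, Mul(3, -9, 27)), Rational(1, 2)) = Pow(Add(-3178, -729), Rational(1, 2)) = Pow(-3907, Rational(1, 2)) = Mul(I, Pow(3907, Rational(1, 2)))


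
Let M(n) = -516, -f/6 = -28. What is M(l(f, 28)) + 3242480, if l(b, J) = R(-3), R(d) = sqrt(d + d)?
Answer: 3241964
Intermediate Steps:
f = 168 (f = -6*(-28) = 168)
R(d) = sqrt(2)*sqrt(d) (R(d) = sqrt(2*d) = sqrt(2)*sqrt(d))
l(b, J) = I*sqrt(6) (l(b, J) = sqrt(2)*sqrt(-3) = sqrt(2)*(I*sqrt(3)) = I*sqrt(6))
M(l(f, 28)) + 3242480 = -516 + 3242480 = 3241964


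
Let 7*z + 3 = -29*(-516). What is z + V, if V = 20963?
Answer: 161702/7 ≈ 23100.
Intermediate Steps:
z = 14961/7 (z = -3/7 + (-29*(-516))/7 = -3/7 + (⅐)*14964 = -3/7 + 14964/7 = 14961/7 ≈ 2137.3)
z + V = 14961/7 + 20963 = 161702/7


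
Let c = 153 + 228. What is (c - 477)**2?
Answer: 9216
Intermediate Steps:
c = 381
(c - 477)**2 = (381 - 477)**2 = (-96)**2 = 9216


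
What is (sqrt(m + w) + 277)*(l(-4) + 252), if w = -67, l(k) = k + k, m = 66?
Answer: 67588 + 244*I ≈ 67588.0 + 244.0*I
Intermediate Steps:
l(k) = 2*k
(sqrt(m + w) + 277)*(l(-4) + 252) = (sqrt(66 - 67) + 277)*(2*(-4) + 252) = (sqrt(-1) + 277)*(-8 + 252) = (I + 277)*244 = (277 + I)*244 = 67588 + 244*I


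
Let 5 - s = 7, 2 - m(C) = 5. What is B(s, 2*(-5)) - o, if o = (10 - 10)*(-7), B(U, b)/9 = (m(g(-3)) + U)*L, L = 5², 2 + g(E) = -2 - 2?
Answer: -1125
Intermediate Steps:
g(E) = -6 (g(E) = -2 + (-2 - 2) = -2 - 4 = -6)
m(C) = -3 (m(C) = 2 - 1*5 = 2 - 5 = -3)
s = -2 (s = 5 - 1*7 = 5 - 7 = -2)
L = 25
B(U, b) = -675 + 225*U (B(U, b) = 9*((-3 + U)*25) = 9*(-75 + 25*U) = -675 + 225*U)
o = 0 (o = 0*(-7) = 0)
B(s, 2*(-5)) - o = (-675 + 225*(-2)) - 1*0 = (-675 - 450) + 0 = -1125 + 0 = -1125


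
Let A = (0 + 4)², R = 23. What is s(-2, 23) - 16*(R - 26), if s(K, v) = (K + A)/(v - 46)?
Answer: 1090/23 ≈ 47.391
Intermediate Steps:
A = 16 (A = 4² = 16)
s(K, v) = (16 + K)/(-46 + v) (s(K, v) = (K + 16)/(v - 46) = (16 + K)/(-46 + v))
s(-2, 23) - 16*(R - 26) = (16 - 2)/(-46 + 23) - 16*(23 - 26) = 14/(-23) - 16*(-3) = -1/23*14 - 1*(-48) = -14/23 + 48 = 1090/23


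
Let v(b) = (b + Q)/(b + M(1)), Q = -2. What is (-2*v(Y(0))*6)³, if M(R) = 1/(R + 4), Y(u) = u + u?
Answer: 1728000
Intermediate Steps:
Y(u) = 2*u
M(R) = 1/(4 + R)
v(b) = (-2 + b)/(⅕ + b) (v(b) = (b - 2)/(b + 1/(4 + 1)) = (-2 + b)/(b + 1/5) = (-2 + b)/(b + ⅕) = (-2 + b)/(⅕ + b))
(-2*v(Y(0))*6)³ = (-10*(-2 + 2*0)/(1 + 5*(2*0))*6)³ = (-10*(-2 + 0)/(1 + 5*0)*6)³ = (-10*(-2)/(1 + 0)*6)³ = (-10*(-2)/1*6)³ = (-10*(-2)*6)³ = (-2*(-10)*6)³ = (20*6)³ = 120³ = 1728000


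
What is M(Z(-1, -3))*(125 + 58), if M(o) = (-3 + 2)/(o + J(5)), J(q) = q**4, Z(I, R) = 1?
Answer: -183/626 ≈ -0.29233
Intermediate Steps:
M(o) = -1/(625 + o) (M(o) = (-3 + 2)/(o + 5**4) = -1/(o + 625) = -1/(625 + o))
M(Z(-1, -3))*(125 + 58) = (-1/(625 + 1))*(125 + 58) = -1/626*183 = -183/626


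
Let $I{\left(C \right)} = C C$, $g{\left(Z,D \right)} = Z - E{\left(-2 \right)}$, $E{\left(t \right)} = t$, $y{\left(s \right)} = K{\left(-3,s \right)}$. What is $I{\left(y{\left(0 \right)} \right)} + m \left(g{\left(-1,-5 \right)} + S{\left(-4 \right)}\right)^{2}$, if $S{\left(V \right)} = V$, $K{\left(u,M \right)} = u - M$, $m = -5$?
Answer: $-36$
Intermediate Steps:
$y{\left(s \right)} = -3 - s$
$g{\left(Z,D \right)} = 2 + Z$ ($g{\left(Z,D \right)} = Z - -2 = Z + 2 = 2 + Z$)
$I{\left(C \right)} = C^{2}$
$I{\left(y{\left(0 \right)} \right)} + m \left(g{\left(-1,-5 \right)} + S{\left(-4 \right)}\right)^{2} = \left(-3 - 0\right)^{2} - 5 \left(\left(2 - 1\right) - 4\right)^{2} = \left(-3 + 0\right)^{2} - 5 \left(1 - 4\right)^{2} = \left(-3\right)^{2} - 5 \left(-3\right)^{2} = 9 - 45 = -36$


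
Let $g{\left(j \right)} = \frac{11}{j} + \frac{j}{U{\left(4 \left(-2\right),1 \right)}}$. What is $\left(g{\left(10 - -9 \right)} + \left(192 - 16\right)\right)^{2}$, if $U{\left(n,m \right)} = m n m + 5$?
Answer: $\frac{94167616}{3249} \approx 28984.0$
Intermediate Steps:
$U{\left(n,m \right)} = 5 + n m^{2}$ ($U{\left(n,m \right)} = n m^{2} + 5 = 5 + n m^{2}$)
$g{\left(j \right)} = \frac{11}{j} - \frac{j}{3}$ ($g{\left(j \right)} = \frac{11}{j} + \frac{j}{5 + 4 \left(-2\right) 1^{2}} = \frac{11}{j} + \frac{j}{5 - 8} = \frac{11}{j} + \frac{j}{-3} = \frac{11}{j} + j \left(- \frac{1}{3}\right) = \frac{11}{j} - \frac{j}{3}$)
$\left(g{\left(10 - -9 \right)} + \left(192 - 16\right)\right)^{2} = \left(\left(\frac{11}{10 - -9} - \frac{10 - -9}{3}\right) + \left(192 - 16\right)\right)^{2} = \left(\left(\frac{11}{10 + 9} - \frac{10 + 9}{3}\right) + 176\right)^{2} = \left(\left(\frac{11}{19} - \frac{19}{3}\right) + 176\right)^{2} = \left(- \frac{328}{57} + 176\right)^{2} = \left(\frac{9704}{57}\right)^{2} = \frac{94167616}{3249}$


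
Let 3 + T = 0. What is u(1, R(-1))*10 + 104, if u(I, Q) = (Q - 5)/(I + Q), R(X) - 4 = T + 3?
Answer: 102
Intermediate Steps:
T = -3 (T = -3 + 0 = -3)
R(X) = 4 (R(X) = 4 + (-3 + 3) = 4 + 0 = 4)
u(I, Q) = (-5 + Q)/(I + Q)
u(1, R(-1))*10 + 104 = ((-5 + 4)/(1 + 4))*10 + 104 = (-1/5)*10 + 104 = ((1/5)*(-1))*10 + 104 = -1/5*10 + 104 = -2 + 104 = 102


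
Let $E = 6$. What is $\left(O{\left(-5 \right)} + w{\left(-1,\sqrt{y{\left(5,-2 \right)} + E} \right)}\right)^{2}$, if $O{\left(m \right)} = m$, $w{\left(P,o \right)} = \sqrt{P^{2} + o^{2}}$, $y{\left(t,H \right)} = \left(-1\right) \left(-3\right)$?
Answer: $\left(5 - \sqrt{10}\right)^{2} \approx 3.3772$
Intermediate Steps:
$y{\left(t,H \right)} = 3$
$\left(O{\left(-5 \right)} + w{\left(-1,\sqrt{y{\left(5,-2 \right)} + E} \right)}\right)^{2} = \left(-5 + \sqrt{\left(-1\right)^{2} + \left(\sqrt{3 + 6}\right)^{2}}\right)^{2} = \left(-5 + \sqrt{1 + \left(\sqrt{9}\right)^{2}}\right)^{2} = \left(-5 + \sqrt{1 + 3^{2}}\right)^{2} = \left(-5 + \sqrt{1 + 9}\right)^{2} = \left(-5 + \sqrt{10}\right)^{2}$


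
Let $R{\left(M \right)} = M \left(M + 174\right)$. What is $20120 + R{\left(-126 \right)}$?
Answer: $14072$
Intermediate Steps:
$R{\left(M \right)} = M \left(174 + M\right)$
$20120 + R{\left(-126 \right)} = 20120 - 126 \left(174 - 126\right) = 20120 - 6048 = 14072$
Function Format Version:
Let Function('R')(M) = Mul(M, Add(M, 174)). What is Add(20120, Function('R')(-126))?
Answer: 14072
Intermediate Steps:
Function('R')(M) = Mul(M, Add(174, M))
Add(20120, Function('R')(-126)) = Add(20120, Mul(-126, Add(174, -126))) = Add(20120, Mul(-126, 48)) = Add(20120, -6048) = 14072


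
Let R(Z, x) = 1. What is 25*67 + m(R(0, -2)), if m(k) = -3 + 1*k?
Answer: 1673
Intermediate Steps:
m(k) = -3 + k
25*67 + m(R(0, -2)) = 25*67 + (-3 + 1) = 1675 - 2 = 1673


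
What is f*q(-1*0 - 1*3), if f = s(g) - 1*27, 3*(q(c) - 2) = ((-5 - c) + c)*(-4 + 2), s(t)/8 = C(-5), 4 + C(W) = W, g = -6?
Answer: -528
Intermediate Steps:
C(W) = -4 + W
s(t) = -72 (s(t) = 8*(-4 - 5) = 8*(-9) = -72)
q(c) = 16/3 (q(c) = 2 + (((-5 - c) + c)*(-4 + 2))/3 = 2 + (-5*(-2))/3 = 2 + (⅓)*10 = 2 + 10/3 = 16/3)
f = -99 (f = -72 - 1*27 = -72 - 27 = -99)
f*q(-1*0 - 1*3) = -99*16/3 = -528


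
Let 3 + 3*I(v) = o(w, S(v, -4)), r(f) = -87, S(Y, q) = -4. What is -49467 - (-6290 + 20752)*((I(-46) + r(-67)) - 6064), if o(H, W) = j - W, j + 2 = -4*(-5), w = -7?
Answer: 266444107/3 ≈ 8.8815e+7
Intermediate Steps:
j = 18 (j = -2 - 4*(-5) = -2 + 20 = 18)
o(H, W) = 18 - W
I(v) = 19/3 (I(v) = -1 + (18 - 1*(-4))/3 = -1 + (18 + 4)/3 = -1 + (⅓)*22 = -1 + 22/3 = 19/3)
-49467 - (-6290 + 20752)*((I(-46) + r(-67)) - 6064) = -49467 - (-6290 + 20752)*((19/3 - 87) - 6064) = -49467 - 14462*(-242/3 - 6064) = -49467 - 14462*(-18434)/3 = -49467 - 1*(-266592508/3) = -49467 + 266592508/3 = 266444107/3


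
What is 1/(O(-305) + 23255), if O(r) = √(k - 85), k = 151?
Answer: 23255/540794959 - √66/540794959 ≈ 4.2986e-5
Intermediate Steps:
O(r) = √66 (O(r) = √(151 - 85) = √66)
1/(O(-305) + 23255) = 1/(√66 + 23255) = 1/(23255 + √66)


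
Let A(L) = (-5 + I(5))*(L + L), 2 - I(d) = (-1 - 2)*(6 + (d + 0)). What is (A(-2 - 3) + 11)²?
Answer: 83521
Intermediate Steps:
I(d) = 20 + 3*d (I(d) = 2 - (-1 - 2)*(6 + (d + 0)) = 2 - (-3)*(6 + d) = 2 - (-18 - 3*d) = 2 + (18 + 3*d) = 20 + 3*d)
A(L) = 60*L (A(L) = (-5 + (20 + 3*5))*(L + L) = (-5 + (20 + 15))*(2*L) = (-5 + 35)*(2*L) = 30*(2*L) = 60*L)
(A(-2 - 3) + 11)² = (60*(-2 - 3) + 11)² = (60*(-5) + 11)² = (-300 + 11)² = (-289)² = 83521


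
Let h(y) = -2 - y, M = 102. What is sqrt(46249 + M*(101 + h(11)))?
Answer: 235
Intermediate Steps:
sqrt(46249 + M*(101 + h(11))) = sqrt(46249 + 102*(101 + (-2 - 1*11))) = sqrt(46249 + 102*(101 + (-2 - 11))) = sqrt(46249 + 102*(101 - 13)) = sqrt(46249 + 102*88) = sqrt(46249 + 8976) = sqrt(55225) = 235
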